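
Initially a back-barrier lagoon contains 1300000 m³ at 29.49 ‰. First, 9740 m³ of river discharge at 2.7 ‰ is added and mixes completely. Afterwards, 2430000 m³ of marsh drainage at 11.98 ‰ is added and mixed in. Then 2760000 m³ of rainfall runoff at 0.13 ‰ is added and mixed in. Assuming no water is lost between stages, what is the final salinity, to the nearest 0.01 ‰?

10.44 ‰

Salt balance:
Initial salt = 1,300,000×29.49 = 38,337,000
After stage 1: salt = 38,337,000 + 9,740×2.7 = 38,363,298; volume = 1,309,740 m³; S = 29.291 ‰
After stage 2: salt = 38,363,298 + 2,430,000×11.98 = 67,474,698; volume = 3,739,740 m³; S = 18.043 ‰
After stage 3: salt = 67,474,698 + 2,760,000×0.13 = 67,833,498; volume = 6,499,740 m³
S = 67,833,498 / 6,499,740 = 10.4363 ‰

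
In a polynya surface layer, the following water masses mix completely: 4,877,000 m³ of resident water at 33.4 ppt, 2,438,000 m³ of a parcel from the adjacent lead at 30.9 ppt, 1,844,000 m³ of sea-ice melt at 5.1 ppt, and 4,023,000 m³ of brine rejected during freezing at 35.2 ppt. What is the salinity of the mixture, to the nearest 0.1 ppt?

29.5 ppt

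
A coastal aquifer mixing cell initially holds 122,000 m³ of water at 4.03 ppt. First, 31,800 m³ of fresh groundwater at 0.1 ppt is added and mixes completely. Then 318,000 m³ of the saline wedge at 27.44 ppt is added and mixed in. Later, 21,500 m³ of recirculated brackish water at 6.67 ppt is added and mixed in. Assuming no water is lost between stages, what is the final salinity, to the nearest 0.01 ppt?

Weighted by volume,
Initial salt = 122,000×4.03 = 491,660
After stage 1: salt = 491,660 + 31,800×0.1 = 494,840; volume = 153,800 m³; S = 3.217 ppt
After stage 2: salt = 494,840 + 318,000×27.44 = 9,220,760; volume = 471,800 m³; S = 19.544 ppt
After stage 3: salt = 9,220,760 + 21,500×6.67 = 9,364,165; volume = 493,300 m³
S = 9,364,165 / 493,300 = 18.9827 ppt

18.98 ppt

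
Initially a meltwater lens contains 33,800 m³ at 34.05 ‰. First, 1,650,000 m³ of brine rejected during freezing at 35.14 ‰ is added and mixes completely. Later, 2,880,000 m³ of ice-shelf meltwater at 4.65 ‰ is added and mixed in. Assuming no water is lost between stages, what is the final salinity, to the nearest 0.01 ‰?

15.89 ‰

By conservation of dissolved salt,
Initial salt = 33,800×34.05 = 1,150,890
After stage 1: salt = 1,150,890 + 1,650,000×35.14 = 59,131,890; volume = 1,683,800 m³; S = 35.118 ‰
After stage 2: salt = 59,131,890 + 2,880,000×4.65 = 72,523,890; volume = 4,563,800 m³
S = 72,523,890 / 4,563,800 = 15.8911 ‰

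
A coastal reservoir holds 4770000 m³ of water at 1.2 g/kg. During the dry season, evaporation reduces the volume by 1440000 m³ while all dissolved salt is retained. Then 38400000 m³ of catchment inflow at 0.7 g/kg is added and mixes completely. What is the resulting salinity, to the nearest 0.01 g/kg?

0.78 g/kg

After evaporation: salt = 4,770,000×1.2 = 5,724,000; volume = 4,770,000 − 1,440,000 = 3,330,000 m³
After mixing: salt = 5,724,000 + 38,400,000×0.7 = 32,604,000; volume = 3,330,000 + 38,400,000 = 41,730,000 m³
S = 32,604,000 / 41,730,000 = 0.7813 g/kg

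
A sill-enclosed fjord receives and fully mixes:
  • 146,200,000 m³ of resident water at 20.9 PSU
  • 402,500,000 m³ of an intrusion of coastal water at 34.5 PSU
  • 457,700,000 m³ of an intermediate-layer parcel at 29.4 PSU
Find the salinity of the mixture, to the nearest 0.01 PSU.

30.20 PSU

By conservation of dissolved salt,
salt = 146,200,000×20.9 + 402,500,000×34.5 + 457,700,000×29.4 = 3,055,580,000 + 13,886,250,000 + 13,456,380,000 = 30,398,210,000
volume = 146,200,000 + 402,500,000 + 457,700,000 = 1,006,400,000 m³
S = 30,398,210,000 / 1,006,400,000 = 30.2049 PSU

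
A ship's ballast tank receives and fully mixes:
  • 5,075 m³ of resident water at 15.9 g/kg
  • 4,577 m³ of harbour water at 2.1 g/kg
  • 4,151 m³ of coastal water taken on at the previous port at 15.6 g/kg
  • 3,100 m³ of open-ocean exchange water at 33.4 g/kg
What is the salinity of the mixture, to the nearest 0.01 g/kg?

Mass of salt is conserved:
salt = 5,075×15.9 + 4,577×2.1 + 4,151×15.6 + 3,100×33.4 = 80,692.5 + 9,611.7 + 64,755.6 + 103,540 = 258,599.8
volume = 5,075 + 4,577 + 4,151 + 3,100 = 16,903 m³
S = 258,599.8 / 16,903 = 15.299 g/kg

15.30 g/kg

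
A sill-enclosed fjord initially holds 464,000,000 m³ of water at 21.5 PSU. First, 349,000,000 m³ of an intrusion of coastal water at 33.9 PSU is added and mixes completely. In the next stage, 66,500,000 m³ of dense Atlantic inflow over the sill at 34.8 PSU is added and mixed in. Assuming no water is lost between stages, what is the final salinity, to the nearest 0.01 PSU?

Salt balance:
Initial salt = 464,000,000×21.5 = 9,976,000,000
After stage 1: salt = 9,976,000,000 + 349,000,000×33.9 = 21,807,100,000; volume = 813,000,000 m³; S = 26.823 PSU
After stage 2: salt = 21,807,100,000 + 66,500,000×34.8 = 24,121,300,000; volume = 879,500,000 m³
S = 24,121,300,000 / 879,500,000 = 27.4262 PSU

27.43 PSU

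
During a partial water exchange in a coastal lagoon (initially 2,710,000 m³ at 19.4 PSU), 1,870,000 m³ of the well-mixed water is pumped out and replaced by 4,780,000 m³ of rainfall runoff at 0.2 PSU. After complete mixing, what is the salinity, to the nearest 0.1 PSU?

3.1 PSU

Remaining after removal: 840,000 m³ at 19.4 PSU (salt = 16,296,000)
After addition: salt = 16,296,000 + 4,780,000×0.2 = 17,252,000; volume = 5,620,000 m³
S = 17,252,000 / 5,620,000 = 3.0698 PSU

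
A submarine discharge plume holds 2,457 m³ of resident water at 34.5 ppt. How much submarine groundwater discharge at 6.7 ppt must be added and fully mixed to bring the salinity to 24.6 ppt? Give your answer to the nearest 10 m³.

Salt balance: 2,457×34.5 + V×6.7 = (2,457+V)×24.6
84,766.5 + 6.7V = 60,442.2 + 24.6V
24,324.3 = 17.9V
V = 1,358.9 m³

1360 m³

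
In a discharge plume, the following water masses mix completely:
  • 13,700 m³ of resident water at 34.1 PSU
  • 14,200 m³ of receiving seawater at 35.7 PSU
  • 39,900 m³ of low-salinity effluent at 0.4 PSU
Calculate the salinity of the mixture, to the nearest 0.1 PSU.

14.6 PSU

Total salt / total volume:
salt = 13,700×34.1 + 14,200×35.7 + 39,900×0.4 = 467,170 + 506,940 + 15,960 = 990,070
volume = 13,700 + 14,200 + 39,900 = 67,800 m³
S = 990,070 / 67,800 = 14.603 PSU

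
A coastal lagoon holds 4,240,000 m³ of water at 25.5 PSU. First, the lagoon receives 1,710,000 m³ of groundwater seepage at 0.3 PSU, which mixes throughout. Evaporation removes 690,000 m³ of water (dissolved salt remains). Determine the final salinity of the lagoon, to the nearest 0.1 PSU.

20.7 PSU

After mixing: salt = 4,240,000×25.5 + 1,710,000×0.3 = 108,633,000; volume = 5,950,000 m³
After evaporation: salt unchanged = 108,633,000; volume = 5,950,000 − 690,000 = 5,260,000 m³
S = 108,633,000 / 5,260,000 = 20.6527 PSU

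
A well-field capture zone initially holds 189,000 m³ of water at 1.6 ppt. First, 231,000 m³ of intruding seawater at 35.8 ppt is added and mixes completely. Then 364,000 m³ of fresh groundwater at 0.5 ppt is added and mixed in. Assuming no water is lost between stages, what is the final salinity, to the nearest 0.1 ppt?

11.2 ppt

Total salt / total volume:
Initial salt = 189,000×1.6 = 302,400
After stage 1: salt = 302,400 + 231,000×35.8 = 8,572,200; volume = 420,000 m³; S = 20.41 ppt
After stage 2: salt = 8,572,200 + 364,000×0.5 = 8,754,200; volume = 784,000 m³
S = 8,754,200 / 784,000 = 11.1661 ppt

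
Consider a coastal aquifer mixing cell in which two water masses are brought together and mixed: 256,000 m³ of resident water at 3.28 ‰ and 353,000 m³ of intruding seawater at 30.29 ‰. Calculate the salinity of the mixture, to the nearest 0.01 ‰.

18.94 ‰

Mass of salt is conserved:
salt = 256,000×3.28 + 353,000×30.29 = 839,680 + 10,692,370 = 11,532,050
volume = 256,000 + 353,000 = 609,000 m³
S = 11,532,050 / 609,000 = 18.936 ‰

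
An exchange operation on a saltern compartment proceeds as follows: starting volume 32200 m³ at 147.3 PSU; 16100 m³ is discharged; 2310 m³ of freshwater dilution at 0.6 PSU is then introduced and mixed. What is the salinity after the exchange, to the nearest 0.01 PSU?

Remaining after removal: 16,100 m³ at 147.3 PSU (salt = 2,371,530)
After addition: salt = 2,371,530 + 2,310×0.6 = 2,372,916; volume = 18,410 m³
S = 2,372,916 / 18,410 = 128.8928 PSU

128.89 PSU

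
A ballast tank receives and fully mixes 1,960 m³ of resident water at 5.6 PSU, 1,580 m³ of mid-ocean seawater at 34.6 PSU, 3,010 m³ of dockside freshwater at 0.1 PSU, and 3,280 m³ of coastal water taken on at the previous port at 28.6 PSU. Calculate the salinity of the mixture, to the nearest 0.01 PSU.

Salt balance:
salt = 1,960×5.6 + 1,580×34.6 + 3,010×0.1 + 3,280×28.6 = 10,976 + 54,668 + 301 + 93,808 = 159,753
volume = 1,960 + 1,580 + 3,010 + 3,280 = 9,830 m³
S = 159,753 / 9,830 = 16.2516 PSU

16.25 PSU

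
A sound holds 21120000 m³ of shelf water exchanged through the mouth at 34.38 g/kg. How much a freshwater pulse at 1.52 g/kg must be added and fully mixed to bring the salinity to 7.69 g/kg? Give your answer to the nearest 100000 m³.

91400000 m³

Salt balance: 21,120,000×34.38 + V×1.52 = (21,120,000+V)×7.69
726,105,600 + 1.52V = 162,412,800 + 7.69V
563,692,800 = 6.17V
V = 91,360,259.32 m³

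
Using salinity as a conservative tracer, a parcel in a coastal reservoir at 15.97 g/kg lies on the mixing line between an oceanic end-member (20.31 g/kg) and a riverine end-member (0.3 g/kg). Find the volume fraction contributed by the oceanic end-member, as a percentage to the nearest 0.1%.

Let g be the oceanic fraction. Salt balance per unit volume:
g×20.31 + (1−g)×0.3 = 15.97
g = (15.97 − 0.3) / (20.31 − 0.3) = 15.67/20.01 = 0.7831

78.3%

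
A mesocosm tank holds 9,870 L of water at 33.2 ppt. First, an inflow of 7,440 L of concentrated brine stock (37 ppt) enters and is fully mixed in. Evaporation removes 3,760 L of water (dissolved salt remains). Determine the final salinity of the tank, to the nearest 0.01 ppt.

44.50 ppt

After mixing: salt = 9,870×33.2 + 7,440×37 = 602,964; volume = 17,310 L
After evaporation: salt unchanged = 602,964; volume = 17,310 − 3,760 = 13,550 L
S = 602,964 / 13,550 = 44.4992 ppt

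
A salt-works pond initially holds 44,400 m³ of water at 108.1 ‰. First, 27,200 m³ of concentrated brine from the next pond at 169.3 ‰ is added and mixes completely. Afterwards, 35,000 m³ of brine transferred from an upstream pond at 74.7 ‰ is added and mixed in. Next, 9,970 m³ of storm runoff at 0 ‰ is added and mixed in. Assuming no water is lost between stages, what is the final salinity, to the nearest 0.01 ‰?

Mass of salt is conserved:
Initial salt = 44,400×108.1 = 4,799,640
After stage 1: salt = 4,799,640 + 27,200×169.3 = 9,404,600; volume = 71,600 m³; S = 131.349 ‰
After stage 2: salt = 9,404,600 + 35,000×74.7 = 12,019,100; volume = 106,600 m³; S = 112.75 ‰
After stage 3: salt = 12,019,100 + 9,970×0 = 12,019,100; volume = 116,570 m³
S = 12,019,100 / 116,570 = 103.1063 ‰

103.11 ‰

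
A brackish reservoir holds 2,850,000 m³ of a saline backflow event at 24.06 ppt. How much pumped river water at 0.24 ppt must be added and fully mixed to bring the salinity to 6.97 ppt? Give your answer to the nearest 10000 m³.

7240000 m³

Salt balance: 2,850,000×24.06 + V×0.24 = (2,850,000+V)×6.97
68,571,000 + 0.24V = 19,864,500 + 6.97V
48,706,500 = 6.73V
V = 7,237,221.4 m³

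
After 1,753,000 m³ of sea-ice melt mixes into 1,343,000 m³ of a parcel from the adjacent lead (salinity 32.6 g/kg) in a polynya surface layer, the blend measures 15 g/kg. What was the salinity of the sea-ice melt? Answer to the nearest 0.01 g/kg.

Salt balance: 1,343,000×32.6 + 1,753,000×S = 3,096,000×15
43,781,800 + 1,753,000·S = 46,440,000
S = (46,440,000 − 43,781,800) / 1,753,000 = 1.5164 g/kg

1.52 g/kg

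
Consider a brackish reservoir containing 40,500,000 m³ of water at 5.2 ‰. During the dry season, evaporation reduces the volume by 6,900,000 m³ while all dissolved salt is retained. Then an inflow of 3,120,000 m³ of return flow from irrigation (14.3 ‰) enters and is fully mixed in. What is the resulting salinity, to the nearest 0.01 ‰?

6.95 ‰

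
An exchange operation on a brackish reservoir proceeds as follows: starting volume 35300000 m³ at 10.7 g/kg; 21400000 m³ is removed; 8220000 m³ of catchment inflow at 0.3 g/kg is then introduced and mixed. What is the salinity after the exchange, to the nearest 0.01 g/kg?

6.84 g/kg

Remaining after removal: 13,900,000 m³ at 10.7 g/kg (salt = 148,730,000)
After addition: salt = 148,730,000 + 8,220,000×0.3 = 151,196,000; volume = 22,120,000 m³
S = 151,196,000 / 22,120,000 = 6.8353 g/kg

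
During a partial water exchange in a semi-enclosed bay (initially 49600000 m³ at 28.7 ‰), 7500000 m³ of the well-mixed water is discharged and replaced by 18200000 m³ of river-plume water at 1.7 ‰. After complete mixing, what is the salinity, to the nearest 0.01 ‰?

20.55 ‰

Remaining after removal: 42,100,000 m³ at 28.7 ‰ (salt = 1,208,270,000)
After addition: salt = 1,208,270,000 + 18,200,000×1.7 = 1,239,210,000; volume = 60,300,000 m³
S = 1,239,210,000 / 60,300,000 = 20.5507 ‰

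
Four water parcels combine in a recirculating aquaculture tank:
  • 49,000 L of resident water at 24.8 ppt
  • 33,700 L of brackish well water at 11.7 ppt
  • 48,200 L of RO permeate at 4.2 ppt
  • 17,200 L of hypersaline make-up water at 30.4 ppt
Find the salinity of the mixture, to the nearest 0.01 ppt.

Weighted by volume,
salt = 49,000×24.8 + 33,700×11.7 + 48,200×4.2 + 17,200×30.4 = 1,215,200 + 394,290 + 202,440 + 522,880 = 2,334,810
volume = 49,000 + 33,700 + 48,200 + 17,200 = 148,100 L
S = 2,334,810 / 148,100 = 15.7651 ppt

15.77 ppt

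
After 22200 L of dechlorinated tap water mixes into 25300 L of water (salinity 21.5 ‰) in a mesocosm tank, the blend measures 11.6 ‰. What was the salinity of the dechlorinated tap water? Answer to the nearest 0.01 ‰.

0.32 ‰

Salt balance: 25,300×21.5 + 22,200×S = 47,500×11.6
543,950 + 22,200·S = 551,000
S = (551,000 − 543,950) / 22,200 = 0.3176 ‰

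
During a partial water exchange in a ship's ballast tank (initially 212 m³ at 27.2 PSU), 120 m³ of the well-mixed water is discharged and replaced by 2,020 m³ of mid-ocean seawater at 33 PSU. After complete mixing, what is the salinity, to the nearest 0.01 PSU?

Remaining after removal: 92 m³ at 27.2 PSU (salt = 2,502.4)
After addition: salt = 2,502.4 + 2,020×33 = 69,162.4; volume = 2,112 m³
S = 69,162.4 / 2,112 = 32.7473 PSU

32.75 PSU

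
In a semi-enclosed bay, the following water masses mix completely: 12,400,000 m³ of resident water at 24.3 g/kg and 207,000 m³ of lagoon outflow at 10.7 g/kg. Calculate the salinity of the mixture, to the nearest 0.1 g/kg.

Mass of salt is conserved:
salt = 12,400,000×24.3 + 207,000×10.7 = 301,320,000 + 2,214,900 = 303,534,900
volume = 12,400,000 + 207,000 = 12,607,000 m³
S = 303,534,900 / 12,607,000 = 24.077 g/kg

24.1 g/kg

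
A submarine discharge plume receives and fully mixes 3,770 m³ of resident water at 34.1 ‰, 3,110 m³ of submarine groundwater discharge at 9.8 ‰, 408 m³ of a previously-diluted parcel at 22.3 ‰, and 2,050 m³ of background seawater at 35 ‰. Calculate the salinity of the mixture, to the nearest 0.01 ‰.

25.69 ‰

Total salt / total volume:
salt = 3,770×34.1 + 3,110×9.8 + 408×22.3 + 2,050×35 = 128,557 + 30,478 + 9,098.4 + 71,750 = 239,883.4
volume = 3,770 + 3,110 + 408 + 2,050 = 9,338 m³
S = 239,883.4 / 9,338 = 25.6889 ‰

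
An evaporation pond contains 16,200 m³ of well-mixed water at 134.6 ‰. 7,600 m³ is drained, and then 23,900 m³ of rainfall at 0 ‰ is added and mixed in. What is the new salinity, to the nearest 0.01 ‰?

35.62 ‰

Remaining after removal: 8,600 m³ at 134.6 ‰ (salt = 1,157,560)
After addition: salt = 1,157,560 + 23,900×0 = 1,157,560; volume = 32,500 m³
S = 1,157,560 / 32,500 = 35.6172 ‰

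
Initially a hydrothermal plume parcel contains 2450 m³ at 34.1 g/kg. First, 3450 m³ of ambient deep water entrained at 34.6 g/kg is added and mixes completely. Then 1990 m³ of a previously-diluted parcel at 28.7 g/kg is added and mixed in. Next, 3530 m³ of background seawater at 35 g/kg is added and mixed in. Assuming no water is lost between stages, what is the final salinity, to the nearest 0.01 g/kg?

By conservation of dissolved salt,
Initial salt = 2,450×34.1 = 83,545
After stage 1: salt = 83,545 + 3,450×34.6 = 202,915; volume = 5,900 m³; S = 34.392 g/kg
After stage 2: salt = 202,915 + 1,990×28.7 = 260,028; volume = 7,890 m³; S = 32.957 g/kg
After stage 3: salt = 260,028 + 3,530×35 = 383,578; volume = 11,420 m³
S = 383,578 / 11,420 = 33.5883 g/kg

33.59 g/kg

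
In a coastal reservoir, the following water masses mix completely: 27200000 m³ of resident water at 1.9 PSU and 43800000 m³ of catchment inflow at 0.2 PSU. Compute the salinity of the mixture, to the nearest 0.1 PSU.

By conservation of dissolved salt,
salt = 27,200,000×1.9 + 43,800,000×0.2 = 51,680,000 + 8,760,000 = 60,440,000
volume = 27,200,000 + 43,800,000 = 71,000,000 m³
S = 60,440,000 / 71,000,000 = 0.851 PSU

0.9 PSU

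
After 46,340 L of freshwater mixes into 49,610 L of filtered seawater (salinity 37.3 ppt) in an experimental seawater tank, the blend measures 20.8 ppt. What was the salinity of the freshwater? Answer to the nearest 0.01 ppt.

3.14 ppt

Salt balance: 49,610×37.3 + 46,340×S = 95,950×20.8
1,850,453 + 46,340·S = 1,995,760
S = (1,995,760 − 1,850,453) / 46,340 = 3.1357 ppt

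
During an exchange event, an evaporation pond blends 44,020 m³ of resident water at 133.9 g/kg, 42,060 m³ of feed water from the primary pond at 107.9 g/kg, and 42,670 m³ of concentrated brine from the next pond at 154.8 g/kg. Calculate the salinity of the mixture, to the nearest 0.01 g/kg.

By conservation of dissolved salt,
salt = 44,020×133.9 + 42,060×107.9 + 42,670×154.8 = 5,894,278 + 4,538,274 + 6,605,316 = 17,037,868
volume = 44,020 + 42,060 + 42,670 = 128,750 m³
S = 17,037,868 / 128,750 = 132.333 g/kg

132.33 g/kg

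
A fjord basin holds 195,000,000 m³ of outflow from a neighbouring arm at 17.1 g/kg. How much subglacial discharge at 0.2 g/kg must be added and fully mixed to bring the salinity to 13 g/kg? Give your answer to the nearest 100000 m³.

62500000 m³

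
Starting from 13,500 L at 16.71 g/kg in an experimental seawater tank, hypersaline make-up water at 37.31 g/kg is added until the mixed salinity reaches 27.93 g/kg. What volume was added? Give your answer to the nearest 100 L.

16100 L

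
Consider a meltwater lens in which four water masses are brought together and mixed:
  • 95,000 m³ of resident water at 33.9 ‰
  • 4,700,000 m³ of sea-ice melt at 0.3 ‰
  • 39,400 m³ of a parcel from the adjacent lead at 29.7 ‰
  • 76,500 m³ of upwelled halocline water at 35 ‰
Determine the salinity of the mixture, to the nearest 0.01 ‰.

1.73 ‰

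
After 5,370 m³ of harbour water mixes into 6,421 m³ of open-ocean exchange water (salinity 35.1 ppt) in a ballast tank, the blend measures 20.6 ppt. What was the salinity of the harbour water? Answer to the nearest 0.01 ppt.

3.26 ppt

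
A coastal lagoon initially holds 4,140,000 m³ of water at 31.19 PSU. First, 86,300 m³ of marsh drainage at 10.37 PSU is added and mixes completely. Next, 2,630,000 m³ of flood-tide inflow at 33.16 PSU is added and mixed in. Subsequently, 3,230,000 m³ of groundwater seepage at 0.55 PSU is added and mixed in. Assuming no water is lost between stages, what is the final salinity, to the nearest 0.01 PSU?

By conservation of dissolved salt,
Initial salt = 4,140,000×31.19 = 129,126,600
After stage 1: salt = 129,126,600 + 86,300×10.37 = 130,021,531; volume = 4,226,300 m³; S = 30.765 PSU
After stage 2: salt = 130,021,531 + 2,630,000×33.16 = 217,232,331; volume = 6,856,300 m³; S = 31.684 PSU
After stage 3: salt = 217,232,331 + 3,230,000×0.55 = 219,008,831; volume = 10,086,300 m³
S = 219,008,831 / 10,086,300 = 21.7135 PSU

21.71 PSU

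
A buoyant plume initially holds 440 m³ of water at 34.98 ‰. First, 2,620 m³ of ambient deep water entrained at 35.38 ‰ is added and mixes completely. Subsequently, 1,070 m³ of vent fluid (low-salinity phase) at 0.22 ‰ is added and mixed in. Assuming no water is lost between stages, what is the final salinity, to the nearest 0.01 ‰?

By conservation of dissolved salt,
Initial salt = 440×34.98 = 15,391.2
After stage 1: salt = 15,391.2 + 2,620×35.38 = 108,086.8; volume = 3,060 m³; S = 35.322 ‰
After stage 2: salt = 108,086.8 + 1,070×0.22 = 108,322.2; volume = 4,130 m³
S = 108,322.2 / 4,130 = 26.2281 ‰

26.23 ‰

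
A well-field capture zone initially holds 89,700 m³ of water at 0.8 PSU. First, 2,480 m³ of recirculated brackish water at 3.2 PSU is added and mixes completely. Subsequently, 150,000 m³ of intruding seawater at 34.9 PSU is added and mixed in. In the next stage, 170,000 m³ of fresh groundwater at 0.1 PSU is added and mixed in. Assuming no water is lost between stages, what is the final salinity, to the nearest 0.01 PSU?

Salt balance:
Initial salt = 89,700×0.8 = 71,760
After stage 1: salt = 71,760 + 2,480×3.2 = 79,696; volume = 92,180 m³; S = 0.865 PSU
After stage 2: salt = 79,696 + 150,000×34.9 = 5,314,696; volume = 242,180 m³; S = 21.945 PSU
After stage 3: salt = 5,314,696 + 170,000×0.1 = 5,331,696; volume = 412,180 m³
S = 5,331,696 / 412,180 = 12.9354 PSU

12.94 PSU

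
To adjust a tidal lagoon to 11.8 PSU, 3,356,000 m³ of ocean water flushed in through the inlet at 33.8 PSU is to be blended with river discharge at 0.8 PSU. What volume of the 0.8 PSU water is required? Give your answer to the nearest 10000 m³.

6710000 m³

Salt balance: 3,356,000×33.8 + V×0.8 = (3,356,000+V)×11.8
113,432,800 + 0.8V = 39,600,800 + 11.8V
73,832,000 = 11V
V = 6,712,000 m³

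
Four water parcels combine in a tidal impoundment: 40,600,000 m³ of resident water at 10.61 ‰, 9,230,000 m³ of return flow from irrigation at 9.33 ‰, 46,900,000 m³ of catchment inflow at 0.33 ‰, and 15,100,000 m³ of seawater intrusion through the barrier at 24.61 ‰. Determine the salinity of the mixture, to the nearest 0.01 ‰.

Salt balance:
salt = 40,600,000×10.61 + 9,230,000×9.33 + 46,900,000×0.33 + 15,100,000×24.61 = 430,766,000 + 86,115,900 + 15,477,000 + 371,611,000 = 903,969,900
volume = 40,600,000 + 9,230,000 + 46,900,000 + 15,100,000 = 111,830,000 m³
S = 903,969,900 / 111,830,000 = 8.0834 ‰

8.08 ‰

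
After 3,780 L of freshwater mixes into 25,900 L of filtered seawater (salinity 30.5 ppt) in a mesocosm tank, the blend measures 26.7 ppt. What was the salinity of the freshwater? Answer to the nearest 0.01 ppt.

0.66 ppt

Salt balance: 25,900×30.5 + 3,780×S = 29,680×26.7
789,950 + 3,780·S = 792,456
S = (792,456 − 789,950) / 3,780 = 0.663 ppt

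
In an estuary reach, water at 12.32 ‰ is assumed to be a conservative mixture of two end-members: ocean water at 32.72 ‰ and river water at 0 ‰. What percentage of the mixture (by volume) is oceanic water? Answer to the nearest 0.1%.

Let g be the oceanic fraction. Salt balance per unit volume:
g×32.72 + (1−g)×0 = 12.32
g = (12.32 − 0) / (32.72 − 0) = 12.32/32.72 = 0.3765

37.7%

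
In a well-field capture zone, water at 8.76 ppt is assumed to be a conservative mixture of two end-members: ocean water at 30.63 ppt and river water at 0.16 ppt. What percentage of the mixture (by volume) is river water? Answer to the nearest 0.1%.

71.8%

Let f be the freshwater fraction. Salt balance per unit volume:
f×0.16 + (1−f)×30.63 = 8.76
f = (30.63 − 8.76) / (30.63 − 0.16) = 21.87/30.47 = 0.7178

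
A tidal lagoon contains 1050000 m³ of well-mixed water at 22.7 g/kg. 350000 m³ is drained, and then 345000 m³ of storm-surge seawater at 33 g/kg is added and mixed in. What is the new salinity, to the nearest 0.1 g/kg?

Remaining after removal: 700,000 m³ at 22.7 g/kg (salt = 15,890,000)
After addition: salt = 15,890,000 + 345,000×33 = 27,275,000; volume = 1,045,000 m³
S = 27,275,000 / 1,045,000 = 26.1005 g/kg

26.1 g/kg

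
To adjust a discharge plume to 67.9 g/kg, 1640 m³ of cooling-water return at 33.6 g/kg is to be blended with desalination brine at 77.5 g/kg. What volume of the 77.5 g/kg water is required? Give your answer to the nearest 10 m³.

5860 m³

Salt balance: 1,640×33.6 + V×77.5 = (1,640+V)×67.9
55,104 + 77.5V = 111,356 + 67.9V
56,252 = 9.6V
V = 5,859.58 m³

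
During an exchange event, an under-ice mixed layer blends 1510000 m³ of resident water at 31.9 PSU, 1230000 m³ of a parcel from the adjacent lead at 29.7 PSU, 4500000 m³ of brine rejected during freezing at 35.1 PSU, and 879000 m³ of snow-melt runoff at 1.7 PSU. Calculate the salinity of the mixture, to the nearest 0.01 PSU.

30.07 PSU

Total salt / total volume:
salt = 1,510,000×31.9 + 1,230,000×29.7 + 4,500,000×35.1 + 879,000×1.7 = 48,169,000 + 36,531,000 + 157,950,000 + 1,494,300 = 244,144,300
volume = 1,510,000 + 1,230,000 + 4,500,000 + 879,000 = 8,119,000 m³
S = 244,144,300 / 8,119,000 = 30.0707 PSU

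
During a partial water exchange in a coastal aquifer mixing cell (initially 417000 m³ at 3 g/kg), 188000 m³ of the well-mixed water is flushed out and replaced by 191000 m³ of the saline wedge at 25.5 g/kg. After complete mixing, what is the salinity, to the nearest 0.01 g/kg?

13.23 g/kg

Remaining after removal: 229,000 m³ at 3 g/kg (salt = 687,000)
After addition: salt = 687,000 + 191,000×25.5 = 5,557,500; volume = 420,000 m³
S = 5,557,500 / 420,000 = 13.2321 g/kg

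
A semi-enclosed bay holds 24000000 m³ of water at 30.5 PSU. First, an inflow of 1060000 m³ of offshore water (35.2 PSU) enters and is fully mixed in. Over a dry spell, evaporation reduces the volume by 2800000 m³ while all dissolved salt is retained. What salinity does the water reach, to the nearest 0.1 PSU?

34.6 PSU

After mixing: salt = 24,000,000×30.5 + 1,060,000×35.2 = 769,312,000; volume = 25,060,000 m³
After evaporation: salt unchanged = 769,312,000; volume = 25,060,000 − 2,800,000 = 22,260,000 m³
S = 769,312,000 / 22,260,000 = 34.5603 PSU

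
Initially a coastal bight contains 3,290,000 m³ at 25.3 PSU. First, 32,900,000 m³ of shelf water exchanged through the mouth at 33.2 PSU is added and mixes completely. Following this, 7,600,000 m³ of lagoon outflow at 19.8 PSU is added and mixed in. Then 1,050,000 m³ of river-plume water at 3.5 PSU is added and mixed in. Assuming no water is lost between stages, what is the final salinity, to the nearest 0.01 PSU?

29.65 PSU

By conservation of dissolved salt,
Initial salt = 3,290,000×25.3 = 83,237,000
After stage 1: salt = 83,237,000 + 32,900,000×33.2 = 1,175,517,000; volume = 36,190,000 m³; S = 32.482 PSU
After stage 2: salt = 1,175,517,000 + 7,600,000×19.8 = 1,325,997,000; volume = 43,790,000 m³; S = 30.281 PSU
After stage 3: salt = 1,325,997,000 + 1,050,000×3.5 = 1,329,672,000; volume = 44,840,000 m³
S = 1,329,672,000 / 44,840,000 = 29.6537 PSU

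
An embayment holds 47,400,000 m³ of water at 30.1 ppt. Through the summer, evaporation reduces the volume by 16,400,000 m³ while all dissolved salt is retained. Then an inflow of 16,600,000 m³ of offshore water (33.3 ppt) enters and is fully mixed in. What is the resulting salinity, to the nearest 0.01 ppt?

41.59 ppt

After evaporation: salt = 47,400,000×30.1 = 1,426,740,000; volume = 47,400,000 − 16,400,000 = 31,000,000 m³
After mixing: salt = 1,426,740,000 + 16,600,000×33.3 = 1,979,520,000; volume = 31,000,000 + 16,600,000 = 47,600,000 m³
S = 1,979,520,000 / 47,600,000 = 41.5866 ppt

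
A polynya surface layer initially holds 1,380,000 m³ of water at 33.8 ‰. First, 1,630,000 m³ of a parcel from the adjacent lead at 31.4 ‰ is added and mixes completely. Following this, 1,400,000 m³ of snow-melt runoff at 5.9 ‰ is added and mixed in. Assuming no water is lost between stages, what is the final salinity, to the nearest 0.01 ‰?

Total salt / total volume:
Initial salt = 1,380,000×33.8 = 46,644,000
After stage 1: salt = 46,644,000 + 1,630,000×31.4 = 97,826,000; volume = 3,010,000 m³; S = 32.5 ‰
After stage 2: salt = 97,826,000 + 1,400,000×5.9 = 106,086,000; volume = 4,410,000 m³
S = 106,086,000 / 4,410,000 = 24.0558 ‰

24.06 ‰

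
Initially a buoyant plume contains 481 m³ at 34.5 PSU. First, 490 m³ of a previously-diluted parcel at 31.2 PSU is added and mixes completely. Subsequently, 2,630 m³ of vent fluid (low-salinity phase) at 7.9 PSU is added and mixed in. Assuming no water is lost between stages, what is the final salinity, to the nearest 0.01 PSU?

14.62 PSU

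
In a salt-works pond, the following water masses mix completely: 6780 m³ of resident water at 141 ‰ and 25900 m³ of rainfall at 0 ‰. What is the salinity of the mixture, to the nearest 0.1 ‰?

Mass of salt is conserved:
salt = 6,780×141 + 25,900×0 = 955,980 + 0 = 955,980
volume = 6,780 + 25,900 = 32,680 m³
S = 955,980 / 32,680 = 29.253 ‰

29.3 ‰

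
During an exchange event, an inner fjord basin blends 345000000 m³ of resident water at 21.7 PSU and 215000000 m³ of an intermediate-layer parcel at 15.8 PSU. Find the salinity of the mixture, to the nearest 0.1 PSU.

19.4 PSU

Total salt / total volume:
salt = 345,000,000×21.7 + 215,000,000×15.8 = 7,486,500,000 + 3,397,000,000 = 10,883,500,000
volume = 345,000,000 + 215,000,000 = 560,000,000 m³
S = 10,883,500,000 / 560,000,000 = 19.435 PSU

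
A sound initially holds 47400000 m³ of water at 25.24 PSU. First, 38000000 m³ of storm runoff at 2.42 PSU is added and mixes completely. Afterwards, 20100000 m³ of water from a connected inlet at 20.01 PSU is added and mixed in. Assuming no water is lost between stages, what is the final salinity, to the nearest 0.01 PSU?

Weighted by volume,
Initial salt = 47,400,000×25.24 = 1,196,376,000
After stage 1: salt = 1,196,376,000 + 38,000,000×2.42 = 1,288,336,000; volume = 85,400,000 m³; S = 15.086 PSU
After stage 2: salt = 1,288,336,000 + 20,100,000×20.01 = 1,690,537,000; volume = 105,500,000 m³
S = 1,690,537,000 / 105,500,000 = 16.024 PSU

16.02 PSU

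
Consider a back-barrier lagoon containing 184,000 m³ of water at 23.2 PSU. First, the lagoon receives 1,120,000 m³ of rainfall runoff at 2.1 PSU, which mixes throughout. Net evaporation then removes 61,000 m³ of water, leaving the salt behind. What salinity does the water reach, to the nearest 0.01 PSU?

5.33 PSU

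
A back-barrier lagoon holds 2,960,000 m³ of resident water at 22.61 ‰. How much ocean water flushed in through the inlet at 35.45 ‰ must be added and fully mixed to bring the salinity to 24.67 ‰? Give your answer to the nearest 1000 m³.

Salt balance: 2,960,000×22.61 + V×35.45 = (2,960,000+V)×24.67
66,925,600 + 35.45V = 73,023,200 + 24.67V
6,097,600 = 10.78V
V = 565,640.07 m³

566000 m³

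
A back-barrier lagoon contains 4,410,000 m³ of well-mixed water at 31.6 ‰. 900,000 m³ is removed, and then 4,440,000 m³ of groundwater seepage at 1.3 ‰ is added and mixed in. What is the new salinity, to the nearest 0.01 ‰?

Remaining after removal: 3,510,000 m³ at 31.6 ‰ (salt = 110,916,000)
After addition: salt = 110,916,000 + 4,440,000×1.3 = 116,688,000; volume = 7,950,000 m³
S = 116,688,000 / 7,950,000 = 14.6777 ‰

14.68 ‰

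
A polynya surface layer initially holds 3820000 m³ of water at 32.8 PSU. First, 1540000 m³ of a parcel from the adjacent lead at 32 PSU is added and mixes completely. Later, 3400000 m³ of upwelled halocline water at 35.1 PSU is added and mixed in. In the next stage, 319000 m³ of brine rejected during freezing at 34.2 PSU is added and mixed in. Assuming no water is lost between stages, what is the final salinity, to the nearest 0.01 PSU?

33.57 PSU

Conserving salt mass:
Initial salt = 3,820,000×32.8 = 125,296,000
After stage 1: salt = 125,296,000 + 1,540,000×32 = 174,576,000; volume = 5,360,000 m³; S = 32.57 PSU
After stage 2: salt = 174,576,000 + 3,400,000×35.1 = 293,916,000; volume = 8,760,000 m³; S = 33.552 PSU
After stage 3: salt = 293,916,000 + 319,000×34.2 = 304,825,800; volume = 9,079,000 m³
S = 304,825,800 / 9,079,000 = 33.5748 PSU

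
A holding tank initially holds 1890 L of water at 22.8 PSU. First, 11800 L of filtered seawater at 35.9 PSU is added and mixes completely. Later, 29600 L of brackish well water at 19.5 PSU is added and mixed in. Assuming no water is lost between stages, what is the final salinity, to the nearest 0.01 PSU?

24.11 PSU

Total salt / total volume:
Initial salt = 1,890×22.8 = 43,092
After stage 1: salt = 43,092 + 11,800×35.9 = 466,712; volume = 13,690 L; S = 34.091 PSU
After stage 2: salt = 466,712 + 29,600×19.5 = 1,043,912; volume = 43,290 L
S = 1,043,912 / 43,290 = 24.1144 PSU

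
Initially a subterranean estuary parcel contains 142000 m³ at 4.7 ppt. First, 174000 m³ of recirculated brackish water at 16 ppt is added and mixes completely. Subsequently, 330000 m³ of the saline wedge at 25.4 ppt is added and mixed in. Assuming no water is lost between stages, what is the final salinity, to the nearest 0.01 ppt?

Conserving salt mass:
Initial salt = 142,000×4.7 = 667,400
After stage 1: salt = 667,400 + 174,000×16 = 3,451,400; volume = 316,000 m³; S = 10.922 ppt
After stage 2: salt = 3,451,400 + 330,000×25.4 = 11,833,400; volume = 646,000 m³
S = 11,833,400 / 646,000 = 18.318 ppt

18.32 ppt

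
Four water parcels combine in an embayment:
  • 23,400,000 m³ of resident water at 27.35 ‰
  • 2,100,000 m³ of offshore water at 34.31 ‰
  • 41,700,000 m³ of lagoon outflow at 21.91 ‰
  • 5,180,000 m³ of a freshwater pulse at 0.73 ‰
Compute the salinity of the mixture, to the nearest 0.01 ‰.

22.51 ‰

Conserving salt mass:
salt = 23,400,000×27.35 + 2,100,000×34.31 + 41,700,000×21.91 + 5,180,000×0.73 = 639,990,000 + 72,051,000 + 913,647,000 + 3,781,400 = 1,629,469,400
volume = 23,400,000 + 2,100,000 + 41,700,000 + 5,180,000 = 72,380,000 m³
S = 1,629,469,400 / 72,380,000 = 22.5127 ‰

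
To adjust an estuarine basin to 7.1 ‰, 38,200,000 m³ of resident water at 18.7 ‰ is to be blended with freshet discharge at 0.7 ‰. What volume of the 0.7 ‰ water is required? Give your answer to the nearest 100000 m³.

69200000 m³

Salt balance: 38,200,000×18.7 + V×0.7 = (38,200,000+V)×7.1
714,340,000 + 0.7V = 271,220,000 + 7.1V
443,120,000 = 6.4V
V = 69,237,500 m³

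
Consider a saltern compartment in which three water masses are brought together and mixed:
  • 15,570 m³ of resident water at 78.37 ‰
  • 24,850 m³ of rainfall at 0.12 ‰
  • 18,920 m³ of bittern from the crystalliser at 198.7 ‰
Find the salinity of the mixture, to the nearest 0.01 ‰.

Conserving salt mass:
salt = 15,570×78.37 + 24,850×0.12 + 18,920×198.7 = 1,220,220.9 + 2,982 + 3,759,404 = 4,982,606.9
volume = 15,570 + 24,850 + 18,920 = 59,340 m³
S = 4,982,606.9 / 59,340 = 83.9671 ‰

83.97 ‰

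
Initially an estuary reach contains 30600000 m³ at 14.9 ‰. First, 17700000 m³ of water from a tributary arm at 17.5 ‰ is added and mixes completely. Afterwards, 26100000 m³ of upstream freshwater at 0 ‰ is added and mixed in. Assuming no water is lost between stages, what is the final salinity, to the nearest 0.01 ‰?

10.29 ‰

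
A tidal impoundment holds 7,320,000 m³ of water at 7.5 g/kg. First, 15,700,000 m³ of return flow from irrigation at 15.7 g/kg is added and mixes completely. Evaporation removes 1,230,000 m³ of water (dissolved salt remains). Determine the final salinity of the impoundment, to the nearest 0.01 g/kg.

13.83 g/kg

After mixing: salt = 7,320,000×7.5 + 15,700,000×15.7 = 301,390,000; volume = 23,020,000 m³
After evaporation: salt unchanged = 301,390,000; volume = 23,020,000 − 1,230,000 = 21,790,000 m³
S = 301,390,000 / 21,790,000 = 13.8316 g/kg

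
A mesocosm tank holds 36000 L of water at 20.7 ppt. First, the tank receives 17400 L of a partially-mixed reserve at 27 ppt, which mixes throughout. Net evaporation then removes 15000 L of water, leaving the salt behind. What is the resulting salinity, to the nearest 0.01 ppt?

31.64 ppt

After mixing: salt = 36,000×20.7 + 17,400×27 = 1,215,000; volume = 53,400 L
After evaporation: salt unchanged = 1,215,000; volume = 53,400 − 15,000 = 38,400 L
S = 1,215,000 / 38,400 = 31.6406 ppt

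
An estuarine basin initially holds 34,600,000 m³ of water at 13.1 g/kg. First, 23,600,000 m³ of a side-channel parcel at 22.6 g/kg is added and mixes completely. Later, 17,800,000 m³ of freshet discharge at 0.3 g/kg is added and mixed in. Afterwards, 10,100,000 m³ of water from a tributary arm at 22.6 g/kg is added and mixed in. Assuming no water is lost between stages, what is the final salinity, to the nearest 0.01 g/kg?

Conserving salt mass:
Initial salt = 34,600,000×13.1 = 453,260,000
After stage 1: salt = 453,260,000 + 23,600,000×22.6 = 986,620,000; volume = 58,200,000 m³; S = 16.952 g/kg
After stage 2: salt = 986,620,000 + 17,800,000×0.3 = 991,960,000; volume = 76,000,000 m³; S = 13.052 g/kg
After stage 3: salt = 991,960,000 + 10,100,000×22.6 = 1,220,220,000; volume = 86,100,000 m³
S = 1,220,220,000 / 86,100,000 = 14.1721 g/kg

14.17 g/kg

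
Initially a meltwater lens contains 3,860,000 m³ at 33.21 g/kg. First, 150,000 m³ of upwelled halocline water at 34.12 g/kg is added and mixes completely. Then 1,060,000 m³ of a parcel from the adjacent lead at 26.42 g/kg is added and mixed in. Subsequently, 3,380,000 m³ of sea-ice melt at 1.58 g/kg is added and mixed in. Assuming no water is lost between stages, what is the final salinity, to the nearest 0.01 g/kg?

19.72 g/kg

Mass of salt is conserved:
Initial salt = 3,860,000×33.21 = 128,190,600
After stage 1: salt = 128,190,600 + 150,000×34.12 = 133,308,600; volume = 4,010,000 m³; S = 33.244 g/kg
After stage 2: salt = 133,308,600 + 1,060,000×26.42 = 161,313,800; volume = 5,070,000 m³; S = 31.817 g/kg
After stage 3: salt = 161,313,800 + 3,380,000×1.58 = 166,654,200; volume = 8,450,000 m³
S = 166,654,200 / 8,450,000 = 19.7224 g/kg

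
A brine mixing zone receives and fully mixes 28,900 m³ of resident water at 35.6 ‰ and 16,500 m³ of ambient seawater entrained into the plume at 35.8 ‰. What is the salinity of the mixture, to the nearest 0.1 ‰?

35.7 ‰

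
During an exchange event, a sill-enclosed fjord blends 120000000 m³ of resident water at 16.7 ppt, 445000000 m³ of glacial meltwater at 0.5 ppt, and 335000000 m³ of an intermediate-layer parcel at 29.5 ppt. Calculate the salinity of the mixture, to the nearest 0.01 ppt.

By conservation of dissolved salt,
salt = 120,000,000×16.7 + 445,000,000×0.5 + 335,000,000×29.5 = 2,004,000,000 + 222,500,000 + 9,882,500,000 = 12,109,000,000
volume = 120,000,000 + 445,000,000 + 335,000,000 = 900,000,000 m³
S = 12,109,000,000 / 900,000,000 = 13.4544 ppt

13.45 ppt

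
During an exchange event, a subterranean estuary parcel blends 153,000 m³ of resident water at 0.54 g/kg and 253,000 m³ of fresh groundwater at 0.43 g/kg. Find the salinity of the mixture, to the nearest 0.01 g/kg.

Mass of salt is conserved:
salt = 153,000×0.54 + 253,000×0.43 = 82,620 + 108,790 = 191,410
volume = 153,000 + 253,000 = 406,000 m³
S = 191,410 / 406,000 = 0.4715 g/kg

0.47 g/kg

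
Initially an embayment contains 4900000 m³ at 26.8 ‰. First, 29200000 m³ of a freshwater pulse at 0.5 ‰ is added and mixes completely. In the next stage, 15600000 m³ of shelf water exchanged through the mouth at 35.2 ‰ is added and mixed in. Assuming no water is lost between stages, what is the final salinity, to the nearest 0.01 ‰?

13.98 ‰

Weighted by volume,
Initial salt = 4,900,000×26.8 = 131,320,000
After stage 1: salt = 131,320,000 + 29,200,000×0.5 = 145,920,000; volume = 34,100,000 m³; S = 4.279 ‰
After stage 2: salt = 145,920,000 + 15,600,000×35.2 = 695,040,000; volume = 49,700,000 m³
S = 695,040,000 / 49,700,000 = 13.9847 ‰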